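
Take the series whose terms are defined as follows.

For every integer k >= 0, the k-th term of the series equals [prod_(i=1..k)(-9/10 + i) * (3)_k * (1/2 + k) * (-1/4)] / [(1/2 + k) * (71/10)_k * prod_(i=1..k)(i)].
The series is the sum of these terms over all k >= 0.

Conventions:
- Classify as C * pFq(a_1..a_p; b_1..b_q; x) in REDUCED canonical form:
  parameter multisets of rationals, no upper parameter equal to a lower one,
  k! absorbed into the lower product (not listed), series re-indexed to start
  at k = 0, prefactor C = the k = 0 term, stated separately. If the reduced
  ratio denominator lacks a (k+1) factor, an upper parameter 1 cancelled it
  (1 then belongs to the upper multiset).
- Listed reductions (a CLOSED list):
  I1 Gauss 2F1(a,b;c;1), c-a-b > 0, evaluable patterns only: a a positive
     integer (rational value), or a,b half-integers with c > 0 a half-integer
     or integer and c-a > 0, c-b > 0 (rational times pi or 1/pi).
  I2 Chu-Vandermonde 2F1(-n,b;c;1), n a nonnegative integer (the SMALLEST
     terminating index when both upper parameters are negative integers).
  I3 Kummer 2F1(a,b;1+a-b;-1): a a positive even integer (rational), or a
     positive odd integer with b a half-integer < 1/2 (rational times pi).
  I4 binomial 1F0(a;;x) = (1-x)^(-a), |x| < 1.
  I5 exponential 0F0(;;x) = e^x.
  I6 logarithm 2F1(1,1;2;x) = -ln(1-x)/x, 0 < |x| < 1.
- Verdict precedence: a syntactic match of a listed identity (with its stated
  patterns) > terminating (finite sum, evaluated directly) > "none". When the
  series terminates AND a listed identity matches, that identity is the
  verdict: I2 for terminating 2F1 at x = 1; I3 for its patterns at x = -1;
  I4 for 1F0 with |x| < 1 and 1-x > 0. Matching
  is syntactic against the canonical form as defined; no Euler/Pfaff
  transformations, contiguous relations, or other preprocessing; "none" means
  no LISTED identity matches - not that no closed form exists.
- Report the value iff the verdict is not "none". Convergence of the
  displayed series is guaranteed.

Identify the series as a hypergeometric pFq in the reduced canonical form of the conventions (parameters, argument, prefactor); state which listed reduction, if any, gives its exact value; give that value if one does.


The series (x = 1) is 2F1: upper {1/10, 3}, lower {71/10}, prefactor -1/4. Verdict: Gauss (I1, integer-parameter pattern) matches (x = 1: the Gamma ratio telescopes since c-a-b = 4 > 0 and a = 3 in Z>0). Value: -42517/160000.

Structural cue: t_0 being -1/4, k + 1/2 divides numerator and denominator alike; C = -1/4 after cancelling.
Consecutive-term ratio: r(k) = 1 * (k+1/10) (k+3) / [(k+71/10) (k+1)] - rational in k, leading ratio 1; with t_0 = -1/4, classification follows.


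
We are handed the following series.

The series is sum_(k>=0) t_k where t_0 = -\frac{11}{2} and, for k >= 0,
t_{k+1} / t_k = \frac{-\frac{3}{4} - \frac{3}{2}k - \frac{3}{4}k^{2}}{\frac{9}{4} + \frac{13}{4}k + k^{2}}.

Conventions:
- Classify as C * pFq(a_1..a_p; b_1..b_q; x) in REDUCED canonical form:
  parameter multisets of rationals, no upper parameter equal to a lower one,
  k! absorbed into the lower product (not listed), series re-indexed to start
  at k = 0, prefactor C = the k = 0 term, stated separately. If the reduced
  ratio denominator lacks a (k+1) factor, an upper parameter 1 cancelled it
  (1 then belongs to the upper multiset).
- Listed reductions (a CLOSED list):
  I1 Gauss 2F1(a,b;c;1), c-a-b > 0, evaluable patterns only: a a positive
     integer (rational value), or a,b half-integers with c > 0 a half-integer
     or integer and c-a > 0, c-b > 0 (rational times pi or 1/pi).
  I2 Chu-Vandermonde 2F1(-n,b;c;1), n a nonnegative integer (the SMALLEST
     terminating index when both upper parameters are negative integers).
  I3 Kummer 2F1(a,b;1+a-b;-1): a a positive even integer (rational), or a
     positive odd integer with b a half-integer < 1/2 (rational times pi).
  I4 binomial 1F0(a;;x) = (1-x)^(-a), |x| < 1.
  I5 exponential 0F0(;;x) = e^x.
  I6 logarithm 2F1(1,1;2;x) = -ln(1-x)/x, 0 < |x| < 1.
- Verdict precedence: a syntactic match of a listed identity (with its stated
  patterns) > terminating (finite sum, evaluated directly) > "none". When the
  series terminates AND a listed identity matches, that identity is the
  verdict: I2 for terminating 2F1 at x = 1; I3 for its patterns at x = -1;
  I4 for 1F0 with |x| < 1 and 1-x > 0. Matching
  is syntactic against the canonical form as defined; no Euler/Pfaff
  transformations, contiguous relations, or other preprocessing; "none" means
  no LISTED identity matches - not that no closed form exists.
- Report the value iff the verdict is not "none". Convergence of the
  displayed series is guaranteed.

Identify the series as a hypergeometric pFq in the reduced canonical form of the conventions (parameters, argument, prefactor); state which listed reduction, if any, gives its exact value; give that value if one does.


With C = -\frac{11}{2}: the canonical form is 2F1(1, 1; \frac{9}{4}; -\frac{3}{4}). Verdict: none (x = -\frac{3}{4}): each listed identity misses the multisets {1, 1} ; {\frac{9}{4}}.

Key step: x = -\frac{3}{4} and factor the ratio over Q (C = -11/2, x = -3/4): negated roots = parameters.
Adjacent-term ratio: r(k) = -\frac{3}{4} * (k+1) (k+1) / [(k+\frac{9}{4}) (k+1)] - poly over poly, x = -\frac{3}{4} from leading terms; C = -\frac{11}{2} at k = 0.


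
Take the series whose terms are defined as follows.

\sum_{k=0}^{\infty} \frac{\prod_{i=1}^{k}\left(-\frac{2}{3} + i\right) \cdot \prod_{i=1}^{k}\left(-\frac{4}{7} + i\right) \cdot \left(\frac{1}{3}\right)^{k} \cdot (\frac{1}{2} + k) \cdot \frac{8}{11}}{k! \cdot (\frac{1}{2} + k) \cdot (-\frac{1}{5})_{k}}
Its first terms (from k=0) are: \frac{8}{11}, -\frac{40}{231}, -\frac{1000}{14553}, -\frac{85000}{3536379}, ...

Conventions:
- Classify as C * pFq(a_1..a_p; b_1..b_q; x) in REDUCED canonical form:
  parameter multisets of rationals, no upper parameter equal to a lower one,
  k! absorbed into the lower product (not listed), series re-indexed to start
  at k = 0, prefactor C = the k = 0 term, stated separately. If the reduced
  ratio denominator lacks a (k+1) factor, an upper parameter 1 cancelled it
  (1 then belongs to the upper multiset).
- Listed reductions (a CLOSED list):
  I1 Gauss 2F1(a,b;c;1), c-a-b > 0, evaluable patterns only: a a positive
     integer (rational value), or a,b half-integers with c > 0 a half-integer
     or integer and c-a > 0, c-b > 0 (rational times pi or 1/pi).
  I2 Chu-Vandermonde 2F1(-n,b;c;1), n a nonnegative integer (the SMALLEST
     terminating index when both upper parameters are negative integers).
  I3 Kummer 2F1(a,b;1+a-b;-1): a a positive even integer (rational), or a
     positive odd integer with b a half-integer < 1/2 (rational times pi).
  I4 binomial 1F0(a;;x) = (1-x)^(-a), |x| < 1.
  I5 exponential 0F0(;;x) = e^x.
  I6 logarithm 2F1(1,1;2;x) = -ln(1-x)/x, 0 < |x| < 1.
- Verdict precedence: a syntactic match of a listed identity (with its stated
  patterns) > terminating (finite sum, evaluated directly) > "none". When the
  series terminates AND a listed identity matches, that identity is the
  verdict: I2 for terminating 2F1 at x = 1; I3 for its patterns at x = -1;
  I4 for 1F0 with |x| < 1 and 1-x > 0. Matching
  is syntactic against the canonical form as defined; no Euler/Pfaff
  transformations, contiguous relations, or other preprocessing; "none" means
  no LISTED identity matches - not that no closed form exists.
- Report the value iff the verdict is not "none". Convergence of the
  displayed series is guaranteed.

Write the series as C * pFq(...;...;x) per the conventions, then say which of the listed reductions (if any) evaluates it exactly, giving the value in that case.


Reduced: x = \frac{1}{3}, 2F1, upper = {\frac{1}{3}, \frac{3}{7}}, lower = {-\frac{1}{5}}, C = \frac{8}{11}. Verdict: none here - no I1-I6 shape fits x = \frac{1}{3} with lower {-\frac{1}{5}}.

Key step: t_0 = \frac{8}{11} here, and the factor k + 1/2 cancels (top and bottom), leaving C = 8/11, x = 1/3.
Step ratio: r(k) = \frac{1}{3} * (k+\frac{1}{3}) (k+\frac{3}{7}) / [(k-\frac{1}{5}) (k+1)] - rational in k. x = \frac{1}{3}; t_0 = \frac{8}{11}; negate the roots.


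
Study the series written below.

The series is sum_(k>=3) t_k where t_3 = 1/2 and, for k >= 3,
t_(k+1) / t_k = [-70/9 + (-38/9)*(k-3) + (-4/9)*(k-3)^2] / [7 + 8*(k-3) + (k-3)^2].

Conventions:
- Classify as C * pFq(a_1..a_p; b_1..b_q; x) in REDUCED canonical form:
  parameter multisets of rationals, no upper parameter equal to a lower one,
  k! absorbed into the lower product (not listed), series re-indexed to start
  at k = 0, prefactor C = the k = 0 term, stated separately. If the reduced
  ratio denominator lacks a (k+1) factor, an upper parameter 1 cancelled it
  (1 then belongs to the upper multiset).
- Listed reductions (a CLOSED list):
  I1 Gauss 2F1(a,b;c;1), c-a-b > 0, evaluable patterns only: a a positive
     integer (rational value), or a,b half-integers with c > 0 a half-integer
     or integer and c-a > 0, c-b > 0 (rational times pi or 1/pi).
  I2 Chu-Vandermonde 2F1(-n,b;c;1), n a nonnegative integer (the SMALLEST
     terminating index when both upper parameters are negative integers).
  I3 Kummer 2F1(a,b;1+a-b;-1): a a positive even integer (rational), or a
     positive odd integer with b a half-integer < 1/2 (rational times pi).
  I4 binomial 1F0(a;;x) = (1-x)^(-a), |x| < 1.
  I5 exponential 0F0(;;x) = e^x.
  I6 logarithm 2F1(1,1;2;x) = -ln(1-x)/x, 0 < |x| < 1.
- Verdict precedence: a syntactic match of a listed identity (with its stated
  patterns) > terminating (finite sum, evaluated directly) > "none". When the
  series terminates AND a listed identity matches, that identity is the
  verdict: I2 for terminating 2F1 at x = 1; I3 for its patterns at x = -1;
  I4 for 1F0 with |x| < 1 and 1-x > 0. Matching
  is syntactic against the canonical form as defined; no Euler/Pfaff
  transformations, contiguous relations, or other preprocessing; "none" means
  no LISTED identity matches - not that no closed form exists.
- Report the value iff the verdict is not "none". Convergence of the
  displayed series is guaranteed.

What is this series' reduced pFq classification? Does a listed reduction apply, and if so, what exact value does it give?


Key observation: with t_0 = 1/2, the parameter 7 appears in both the upper and lower lists and cancels.
Ratio: r(k) = (-4/9) * (k+5/2) / [(k+1)] - rational; roots negated = parameters, x = (-4/9), C = 1/2.

Reduced: x = -4/9, 1F0, upper = {5/2}, lower = {-}, C = 1/2. Verdict: binomial (I4) matches (the 1F0 binomial series: exponent -5/2, x = -4/9). Hence: (1/2) * (13/9)^(-5/2).


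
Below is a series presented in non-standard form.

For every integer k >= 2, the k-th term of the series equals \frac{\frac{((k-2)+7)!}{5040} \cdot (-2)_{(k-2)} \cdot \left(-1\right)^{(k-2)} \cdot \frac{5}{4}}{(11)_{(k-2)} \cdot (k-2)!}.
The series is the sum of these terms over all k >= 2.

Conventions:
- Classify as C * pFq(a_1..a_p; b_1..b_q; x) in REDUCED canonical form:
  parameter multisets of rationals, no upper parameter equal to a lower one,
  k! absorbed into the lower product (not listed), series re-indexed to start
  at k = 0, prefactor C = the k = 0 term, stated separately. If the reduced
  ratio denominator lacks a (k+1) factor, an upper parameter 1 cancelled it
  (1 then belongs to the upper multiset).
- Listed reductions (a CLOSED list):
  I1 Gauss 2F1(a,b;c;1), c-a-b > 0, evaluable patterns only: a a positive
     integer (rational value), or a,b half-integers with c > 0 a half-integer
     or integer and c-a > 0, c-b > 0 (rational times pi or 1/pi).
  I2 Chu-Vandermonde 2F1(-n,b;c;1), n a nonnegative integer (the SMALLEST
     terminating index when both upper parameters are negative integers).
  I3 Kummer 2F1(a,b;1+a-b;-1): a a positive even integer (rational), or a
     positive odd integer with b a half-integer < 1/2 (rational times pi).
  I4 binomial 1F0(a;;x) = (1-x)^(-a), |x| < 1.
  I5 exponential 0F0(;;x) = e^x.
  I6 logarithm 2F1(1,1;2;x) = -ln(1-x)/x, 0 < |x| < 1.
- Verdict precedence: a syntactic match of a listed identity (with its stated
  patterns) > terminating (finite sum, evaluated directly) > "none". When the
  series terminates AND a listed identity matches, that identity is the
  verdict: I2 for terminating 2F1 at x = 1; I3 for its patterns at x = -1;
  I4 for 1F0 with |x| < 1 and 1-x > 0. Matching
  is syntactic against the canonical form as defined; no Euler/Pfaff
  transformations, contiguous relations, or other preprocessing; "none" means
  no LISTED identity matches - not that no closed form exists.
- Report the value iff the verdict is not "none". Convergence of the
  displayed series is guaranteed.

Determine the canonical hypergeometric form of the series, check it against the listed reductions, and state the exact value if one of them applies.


Classification (C = \frac{5}{4}): 2F1 with upper {-2, 8}, lower {11}, argument x = -1. Verdict: Kummer (I3) matches (x = -1; c = 11 equals 1+a-b for upper {-2, 8}: listed pattern). Sum: \frac{15}{4}.

First insight: with t_0 = \frac{5}{4}, the factorial ratio (C = 5/4) (k+a-1)!/(a-1)! is a rising factorial (a)_k.
Adjacent-term ratio: r(k) = -1 * (k-2) (k+8) / [(k+11) (k+1)] - rational; roots negated = parameters, x = -1, C = \frac{5}{4}.


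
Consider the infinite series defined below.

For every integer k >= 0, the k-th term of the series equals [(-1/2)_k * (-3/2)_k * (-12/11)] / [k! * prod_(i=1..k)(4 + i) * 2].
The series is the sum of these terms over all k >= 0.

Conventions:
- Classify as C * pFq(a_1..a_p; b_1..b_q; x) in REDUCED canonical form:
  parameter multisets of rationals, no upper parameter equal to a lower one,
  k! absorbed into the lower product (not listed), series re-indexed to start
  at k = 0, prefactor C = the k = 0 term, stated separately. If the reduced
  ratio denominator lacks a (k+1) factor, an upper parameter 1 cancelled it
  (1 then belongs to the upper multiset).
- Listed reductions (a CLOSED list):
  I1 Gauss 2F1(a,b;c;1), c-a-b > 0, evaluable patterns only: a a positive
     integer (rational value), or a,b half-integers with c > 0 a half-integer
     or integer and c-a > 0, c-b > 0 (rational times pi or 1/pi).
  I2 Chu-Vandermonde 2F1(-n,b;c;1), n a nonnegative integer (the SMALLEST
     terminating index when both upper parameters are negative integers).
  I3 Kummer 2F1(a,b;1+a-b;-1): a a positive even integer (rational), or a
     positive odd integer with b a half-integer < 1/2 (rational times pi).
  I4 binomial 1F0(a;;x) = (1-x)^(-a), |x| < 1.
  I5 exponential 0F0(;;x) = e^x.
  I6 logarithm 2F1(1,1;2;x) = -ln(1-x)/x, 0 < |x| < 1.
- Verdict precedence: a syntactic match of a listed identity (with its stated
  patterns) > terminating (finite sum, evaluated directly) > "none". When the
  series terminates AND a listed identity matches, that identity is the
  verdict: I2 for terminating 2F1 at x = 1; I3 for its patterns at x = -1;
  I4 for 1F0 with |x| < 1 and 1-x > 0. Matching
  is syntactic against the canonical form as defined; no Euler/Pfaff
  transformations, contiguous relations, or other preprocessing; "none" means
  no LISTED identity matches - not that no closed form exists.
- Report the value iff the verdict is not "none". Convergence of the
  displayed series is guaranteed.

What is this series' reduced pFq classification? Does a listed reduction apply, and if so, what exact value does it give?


Key step: t_0 being -6/11, the lower running product (C = -6/11) is a rising factorial.
Consecutive-term ratio: r(k) = 1 * (k-3/2) (k-1/2) / [(k+5) (k+1)] - rational in k, leading ratio 1; with t_0 = -6/11, classification follows.

Canonical form: C = -6/11 times 2F1 with upper {-3/2, -1/2}, lower {5}, x = 1. Verdict: Gauss's theorem I1 (half-integer case) fires (x = 1; upper {-3/2, -1/2} half-integers, c = 5 in the evaluable pattern). Hence: (-524288/266805) / pi.


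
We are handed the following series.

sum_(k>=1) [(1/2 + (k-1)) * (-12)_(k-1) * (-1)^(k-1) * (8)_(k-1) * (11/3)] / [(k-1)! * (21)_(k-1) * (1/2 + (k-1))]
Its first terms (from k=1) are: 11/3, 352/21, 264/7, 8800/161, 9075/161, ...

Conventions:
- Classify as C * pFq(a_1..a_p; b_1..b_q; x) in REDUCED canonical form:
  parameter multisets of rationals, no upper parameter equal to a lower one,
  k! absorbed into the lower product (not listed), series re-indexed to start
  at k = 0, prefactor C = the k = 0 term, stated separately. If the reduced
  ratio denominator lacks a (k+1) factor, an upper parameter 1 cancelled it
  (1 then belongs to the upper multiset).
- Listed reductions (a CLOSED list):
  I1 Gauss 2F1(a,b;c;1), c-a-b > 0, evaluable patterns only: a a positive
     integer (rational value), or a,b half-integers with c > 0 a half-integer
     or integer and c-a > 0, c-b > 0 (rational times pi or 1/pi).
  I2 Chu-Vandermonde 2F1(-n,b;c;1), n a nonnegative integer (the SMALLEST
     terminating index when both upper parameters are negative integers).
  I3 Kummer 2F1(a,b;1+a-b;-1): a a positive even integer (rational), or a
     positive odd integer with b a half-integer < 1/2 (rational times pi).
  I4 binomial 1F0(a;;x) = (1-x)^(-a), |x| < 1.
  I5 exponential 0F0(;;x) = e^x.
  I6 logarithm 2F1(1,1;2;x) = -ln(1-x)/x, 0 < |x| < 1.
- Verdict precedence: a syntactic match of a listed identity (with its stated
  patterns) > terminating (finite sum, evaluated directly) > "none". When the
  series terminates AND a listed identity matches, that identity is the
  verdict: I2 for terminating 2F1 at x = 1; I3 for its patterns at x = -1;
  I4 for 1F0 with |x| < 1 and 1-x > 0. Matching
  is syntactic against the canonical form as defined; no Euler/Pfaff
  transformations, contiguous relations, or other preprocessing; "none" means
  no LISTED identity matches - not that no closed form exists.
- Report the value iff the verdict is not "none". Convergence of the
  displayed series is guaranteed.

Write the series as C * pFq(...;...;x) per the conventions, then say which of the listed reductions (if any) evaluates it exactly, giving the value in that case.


Key step: t_0 being 11/3, the factor k + 1/2 cancels (top and bottom), leaving C = 11/3, x = -1.
Term ratio: r(k) = (-1) * (k-12) (k+8) / [(k+21) (k+1)] - poly over poly, x = (-1) from leading terms; C = 11/3 at k = 0.

Classification (C = 11/3): 2F1 with upper {-12, 8}, lower {21}, argument x = -1. Verdict: Kummer's theorem (I3) applies (x = -1; c = 21 equals 1+a-b for upper {-12, 8}: listed pattern). Hence: 3553/14.


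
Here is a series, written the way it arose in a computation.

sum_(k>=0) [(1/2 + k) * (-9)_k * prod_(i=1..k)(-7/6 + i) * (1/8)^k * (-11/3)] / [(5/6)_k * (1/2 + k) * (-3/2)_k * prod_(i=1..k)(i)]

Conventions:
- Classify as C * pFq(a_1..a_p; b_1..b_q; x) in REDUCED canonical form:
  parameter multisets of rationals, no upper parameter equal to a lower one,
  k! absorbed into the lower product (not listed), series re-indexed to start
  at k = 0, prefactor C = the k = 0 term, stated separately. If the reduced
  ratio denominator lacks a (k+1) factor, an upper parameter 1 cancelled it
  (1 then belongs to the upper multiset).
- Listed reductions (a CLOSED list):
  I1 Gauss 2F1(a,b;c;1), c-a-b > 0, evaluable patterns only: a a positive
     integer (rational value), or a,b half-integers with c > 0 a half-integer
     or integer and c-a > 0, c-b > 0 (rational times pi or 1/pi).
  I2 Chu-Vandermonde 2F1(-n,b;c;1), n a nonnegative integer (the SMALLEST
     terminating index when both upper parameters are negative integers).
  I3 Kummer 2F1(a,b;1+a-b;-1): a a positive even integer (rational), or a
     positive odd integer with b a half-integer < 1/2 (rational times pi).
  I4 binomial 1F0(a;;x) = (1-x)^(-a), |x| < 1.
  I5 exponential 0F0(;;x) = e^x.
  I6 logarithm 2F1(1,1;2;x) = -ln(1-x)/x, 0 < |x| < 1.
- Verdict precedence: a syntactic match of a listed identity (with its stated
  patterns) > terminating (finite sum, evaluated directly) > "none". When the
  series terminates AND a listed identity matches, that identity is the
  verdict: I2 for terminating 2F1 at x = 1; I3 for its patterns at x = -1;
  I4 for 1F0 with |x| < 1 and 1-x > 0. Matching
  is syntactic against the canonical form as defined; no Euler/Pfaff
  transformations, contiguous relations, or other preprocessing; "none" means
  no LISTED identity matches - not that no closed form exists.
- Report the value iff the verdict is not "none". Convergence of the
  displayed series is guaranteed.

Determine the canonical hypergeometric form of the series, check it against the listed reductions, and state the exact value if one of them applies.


Key observation: with t_0 = -11/3, the running product (prefactor -11/3) telescopes to a rising factorial.
Step ratio: r(k) = (1/8) * (k-9) (k-1/6) / [(k-3/2) (k+5/6) (k+1)] - poly over poly, x = (1/8) from leading terms; C = -11/3 at k = 0.

Classification (C = -11/3): 2F2 with upper {-9, -1/6}, lower {-3/2, 5/6}, argument x = 1/8. Verdict: terminating - the sum ends at index 9 because -9 is a negative integer; exact evaluation follows. Value: -70790320557370603123/23975181084465561600.


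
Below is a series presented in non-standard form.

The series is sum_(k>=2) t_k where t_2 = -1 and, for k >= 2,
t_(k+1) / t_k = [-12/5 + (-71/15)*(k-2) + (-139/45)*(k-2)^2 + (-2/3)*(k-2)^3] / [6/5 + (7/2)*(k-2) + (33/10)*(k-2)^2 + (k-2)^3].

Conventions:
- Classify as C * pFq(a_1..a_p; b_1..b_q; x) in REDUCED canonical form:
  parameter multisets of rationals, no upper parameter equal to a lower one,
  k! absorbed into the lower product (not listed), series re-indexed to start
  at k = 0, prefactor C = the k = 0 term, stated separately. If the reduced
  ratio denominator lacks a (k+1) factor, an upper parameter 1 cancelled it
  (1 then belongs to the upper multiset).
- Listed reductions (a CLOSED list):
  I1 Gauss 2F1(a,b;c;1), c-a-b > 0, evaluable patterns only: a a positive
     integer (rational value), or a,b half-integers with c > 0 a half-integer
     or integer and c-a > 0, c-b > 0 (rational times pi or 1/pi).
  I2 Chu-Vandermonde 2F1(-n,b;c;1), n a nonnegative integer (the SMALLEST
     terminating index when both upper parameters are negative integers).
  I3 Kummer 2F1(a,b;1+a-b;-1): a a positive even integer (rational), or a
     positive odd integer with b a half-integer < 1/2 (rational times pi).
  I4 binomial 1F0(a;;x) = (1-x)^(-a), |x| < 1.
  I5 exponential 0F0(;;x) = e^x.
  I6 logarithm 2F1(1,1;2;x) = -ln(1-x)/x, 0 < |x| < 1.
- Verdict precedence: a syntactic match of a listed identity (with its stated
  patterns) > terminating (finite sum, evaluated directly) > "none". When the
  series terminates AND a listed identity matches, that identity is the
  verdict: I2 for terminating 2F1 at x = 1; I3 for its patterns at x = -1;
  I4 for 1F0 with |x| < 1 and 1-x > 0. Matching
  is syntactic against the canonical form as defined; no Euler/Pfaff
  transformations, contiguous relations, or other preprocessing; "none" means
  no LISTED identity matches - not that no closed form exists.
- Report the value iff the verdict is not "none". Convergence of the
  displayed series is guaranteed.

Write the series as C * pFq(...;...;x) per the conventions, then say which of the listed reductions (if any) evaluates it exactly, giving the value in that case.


Reduced: x = -2/3, 2F1, upper = {4/3, 9/5}, lower = {4/5}, C = -1. Verdict: none. No listed pattern accepts 2F1(4/3, 9/5; 4/5; -2/3).

Key step: t_0 being -1, factor the ratio over Q (prefactor -1): negated roots = parameters.
Adjacent-term ratio: r(k) = (-2/3) * (k+4/3) (k+9/5) / [(k+4/5) (k+1)] - rational in k. x = (-2/3); t_0 = -1; negate the roots.


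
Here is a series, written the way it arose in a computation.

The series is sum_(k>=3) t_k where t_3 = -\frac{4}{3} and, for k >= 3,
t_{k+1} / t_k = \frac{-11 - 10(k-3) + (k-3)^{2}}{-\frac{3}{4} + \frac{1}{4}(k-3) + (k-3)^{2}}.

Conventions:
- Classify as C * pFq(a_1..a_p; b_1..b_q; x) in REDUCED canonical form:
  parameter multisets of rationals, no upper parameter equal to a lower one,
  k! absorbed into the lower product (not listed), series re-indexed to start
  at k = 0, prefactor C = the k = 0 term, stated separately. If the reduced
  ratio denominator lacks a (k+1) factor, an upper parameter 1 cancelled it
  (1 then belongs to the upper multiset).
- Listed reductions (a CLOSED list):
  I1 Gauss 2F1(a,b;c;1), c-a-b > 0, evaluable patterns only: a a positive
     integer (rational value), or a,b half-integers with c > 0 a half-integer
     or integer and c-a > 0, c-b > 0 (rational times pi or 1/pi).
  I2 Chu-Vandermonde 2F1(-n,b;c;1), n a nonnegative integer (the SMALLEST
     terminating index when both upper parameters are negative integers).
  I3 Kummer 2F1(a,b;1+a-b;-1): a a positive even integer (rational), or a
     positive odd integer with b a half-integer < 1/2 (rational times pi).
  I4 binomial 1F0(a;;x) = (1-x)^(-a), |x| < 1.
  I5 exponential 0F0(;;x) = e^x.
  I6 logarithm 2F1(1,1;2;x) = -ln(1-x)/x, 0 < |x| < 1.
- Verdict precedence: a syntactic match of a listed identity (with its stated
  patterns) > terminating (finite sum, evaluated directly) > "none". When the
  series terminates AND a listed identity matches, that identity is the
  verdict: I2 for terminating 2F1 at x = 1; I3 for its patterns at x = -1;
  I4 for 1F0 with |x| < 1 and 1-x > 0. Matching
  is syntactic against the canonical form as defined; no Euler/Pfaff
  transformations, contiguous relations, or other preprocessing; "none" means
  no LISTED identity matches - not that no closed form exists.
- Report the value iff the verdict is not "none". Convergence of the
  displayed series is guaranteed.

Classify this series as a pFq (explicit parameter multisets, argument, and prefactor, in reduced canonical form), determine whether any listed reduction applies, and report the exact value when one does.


Classification (C = -\frac{4}{3}): 2F1 with upper {-11, 1}, lower {-\frac{3}{4}}, argument x = 1. Verdict: Chu-Vandermonde (I2) applies (terminating 2F1 at x = 1 with n = 11, b = 1, c = -\frac{3}{4}). Its exact value is \frac{28}{111}.

The tell: t_0 = -\frac{4}{3} here, and factor the ratio over Q (C = -4/3): negated roots = parameters.
Adjacent-term ratio: r(k) = 1 * (k-11) (k+1) / [(k-\frac{3}{4}) (k+1)] - poly over poly, x = 1 from leading terms; C = -\frac{4}{3} at k = 0.


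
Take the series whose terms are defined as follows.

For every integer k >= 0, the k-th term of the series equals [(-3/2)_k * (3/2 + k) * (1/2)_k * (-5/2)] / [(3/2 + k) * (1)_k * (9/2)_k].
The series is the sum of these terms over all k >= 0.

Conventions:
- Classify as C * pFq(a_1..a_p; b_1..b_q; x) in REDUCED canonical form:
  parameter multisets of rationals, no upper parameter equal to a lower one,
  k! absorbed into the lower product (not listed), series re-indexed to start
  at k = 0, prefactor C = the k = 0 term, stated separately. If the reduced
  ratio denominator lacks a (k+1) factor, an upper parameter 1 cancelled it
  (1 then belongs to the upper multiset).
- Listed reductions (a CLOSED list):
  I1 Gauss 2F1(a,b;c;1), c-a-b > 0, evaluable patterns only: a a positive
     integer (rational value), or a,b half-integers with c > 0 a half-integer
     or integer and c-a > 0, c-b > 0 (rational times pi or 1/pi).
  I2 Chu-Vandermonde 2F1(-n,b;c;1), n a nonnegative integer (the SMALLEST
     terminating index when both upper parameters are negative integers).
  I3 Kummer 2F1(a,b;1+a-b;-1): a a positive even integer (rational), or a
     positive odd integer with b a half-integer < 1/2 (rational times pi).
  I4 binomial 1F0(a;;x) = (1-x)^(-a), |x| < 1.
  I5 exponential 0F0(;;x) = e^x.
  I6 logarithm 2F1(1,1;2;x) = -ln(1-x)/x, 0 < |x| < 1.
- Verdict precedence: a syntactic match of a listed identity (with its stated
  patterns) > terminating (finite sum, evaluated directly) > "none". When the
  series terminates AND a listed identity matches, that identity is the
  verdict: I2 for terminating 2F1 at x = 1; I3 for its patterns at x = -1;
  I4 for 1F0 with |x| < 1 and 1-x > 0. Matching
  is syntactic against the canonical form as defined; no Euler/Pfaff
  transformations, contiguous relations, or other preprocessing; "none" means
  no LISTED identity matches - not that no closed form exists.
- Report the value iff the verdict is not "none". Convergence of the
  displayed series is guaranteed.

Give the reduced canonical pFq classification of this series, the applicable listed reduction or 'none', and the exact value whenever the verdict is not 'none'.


Reduced: x = 1, 2F1, upper = {-3/2, 1/2}, lower = {9/2}, C = -5/2. Verdict (x = 1): the half-integer Gauss pattern (I1) applies (x = 1; upper {-3/2, 1/2} half-integers, c = 9/2 in the evaluable pattern). Hence: (-11025/16384) * pi.

Key observation: x = 1 and striking the common factor k + 3/2 reduces the term (C = -5/2, x = 1).
Consecutive-term ratio: r(k) = 1 * (k-3/2) (k+1/2) / [(k+9/2) (k+1)] ; factor over Q: parameters, x = 1, and C = -5/2.


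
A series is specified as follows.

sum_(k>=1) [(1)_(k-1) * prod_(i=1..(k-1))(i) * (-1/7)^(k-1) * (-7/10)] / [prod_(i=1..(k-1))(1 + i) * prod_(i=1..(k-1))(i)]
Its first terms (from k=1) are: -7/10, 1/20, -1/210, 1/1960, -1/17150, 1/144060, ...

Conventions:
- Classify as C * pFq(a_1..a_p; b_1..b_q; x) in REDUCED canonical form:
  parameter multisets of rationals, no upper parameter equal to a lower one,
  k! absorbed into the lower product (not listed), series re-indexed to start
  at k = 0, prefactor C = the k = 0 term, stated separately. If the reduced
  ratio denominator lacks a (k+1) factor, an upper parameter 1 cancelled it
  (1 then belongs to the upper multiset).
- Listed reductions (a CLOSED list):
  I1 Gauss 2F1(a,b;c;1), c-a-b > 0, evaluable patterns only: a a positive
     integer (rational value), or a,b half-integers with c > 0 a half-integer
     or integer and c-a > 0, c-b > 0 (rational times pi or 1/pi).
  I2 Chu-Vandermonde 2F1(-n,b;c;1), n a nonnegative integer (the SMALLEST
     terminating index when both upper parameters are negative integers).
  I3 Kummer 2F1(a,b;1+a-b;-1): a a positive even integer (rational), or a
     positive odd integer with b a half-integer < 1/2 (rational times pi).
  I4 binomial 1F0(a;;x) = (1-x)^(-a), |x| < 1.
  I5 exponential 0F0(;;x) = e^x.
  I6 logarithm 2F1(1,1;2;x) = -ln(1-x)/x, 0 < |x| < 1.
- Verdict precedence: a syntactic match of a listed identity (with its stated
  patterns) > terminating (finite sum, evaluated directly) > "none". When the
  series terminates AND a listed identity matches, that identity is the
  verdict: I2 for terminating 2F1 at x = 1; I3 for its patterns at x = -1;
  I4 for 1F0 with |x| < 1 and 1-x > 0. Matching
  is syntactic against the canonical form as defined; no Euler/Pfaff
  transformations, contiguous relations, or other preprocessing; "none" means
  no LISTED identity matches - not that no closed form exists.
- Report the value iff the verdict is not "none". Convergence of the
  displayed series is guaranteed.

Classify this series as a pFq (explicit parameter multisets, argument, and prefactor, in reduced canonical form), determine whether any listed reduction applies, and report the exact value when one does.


Classification (C = -7/10): 2F1 with upper {1, 1}, lower {2}, argument x = -1/7. Verdict: logarithm (I6) matches (the logarithm: parameters (1,1;2), x = -1/7). Hence: (-49/10) * ln(8/7).

Structural cue: from the first term -7/10: the product of the first k integers (C = -7/10, x = -1/7) is k!.
Step ratio: r(k) = (-1/7) * (k+1) (k+1) / [(k+2) (k+1)] - rational in k. x = (-1/7); t_0 = -7/10; negate the roots.


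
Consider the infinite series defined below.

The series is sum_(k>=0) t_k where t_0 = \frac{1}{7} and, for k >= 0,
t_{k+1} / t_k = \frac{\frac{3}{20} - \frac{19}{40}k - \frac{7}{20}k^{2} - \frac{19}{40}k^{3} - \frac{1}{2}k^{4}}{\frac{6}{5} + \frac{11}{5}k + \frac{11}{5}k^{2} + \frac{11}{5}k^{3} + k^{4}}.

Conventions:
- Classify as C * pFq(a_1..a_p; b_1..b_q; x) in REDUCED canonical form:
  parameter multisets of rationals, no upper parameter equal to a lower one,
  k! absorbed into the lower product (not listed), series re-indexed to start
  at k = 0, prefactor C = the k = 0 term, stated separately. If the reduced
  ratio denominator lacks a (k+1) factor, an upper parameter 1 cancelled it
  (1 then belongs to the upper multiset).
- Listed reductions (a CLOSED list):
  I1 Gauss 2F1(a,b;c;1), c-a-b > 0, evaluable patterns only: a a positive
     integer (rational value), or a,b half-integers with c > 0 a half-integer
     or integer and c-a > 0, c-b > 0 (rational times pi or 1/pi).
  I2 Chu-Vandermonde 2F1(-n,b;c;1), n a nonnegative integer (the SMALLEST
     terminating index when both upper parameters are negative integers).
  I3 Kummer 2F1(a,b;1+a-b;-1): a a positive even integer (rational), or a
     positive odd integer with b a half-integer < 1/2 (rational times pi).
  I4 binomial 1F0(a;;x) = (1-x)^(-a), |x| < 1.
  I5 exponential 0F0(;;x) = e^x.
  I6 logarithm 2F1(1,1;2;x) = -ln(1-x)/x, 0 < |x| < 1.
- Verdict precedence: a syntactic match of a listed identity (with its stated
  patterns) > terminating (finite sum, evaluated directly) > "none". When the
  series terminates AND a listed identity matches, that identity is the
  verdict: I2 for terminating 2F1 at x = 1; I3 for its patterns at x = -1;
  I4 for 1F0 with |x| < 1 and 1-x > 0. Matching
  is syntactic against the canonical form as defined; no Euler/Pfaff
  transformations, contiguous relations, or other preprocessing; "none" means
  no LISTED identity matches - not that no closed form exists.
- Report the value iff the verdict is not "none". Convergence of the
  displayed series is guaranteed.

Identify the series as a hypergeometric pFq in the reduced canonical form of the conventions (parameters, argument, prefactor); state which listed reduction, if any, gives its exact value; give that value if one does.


With C = \frac{1}{7}: the canonical form is 1F0(-\frac{1}{4}; -; -\frac{1}{2}). Verdict (x = -\frac{1}{2}): the I4 binomial reduction applies (the 1F0 binomial series: exponent 1/4, x = -\frac{1}{2}). Hence: \frac{1}{7} \cdot \left(\frac{3}{2}\right)^{\frac{1}{4}}.

The tell: from the first term \frac{1}{7}: the expanded ratio factors over Q; C = 1/7, x = -1/2, roots give parameters.
Adjacent-term ratio: r(k) = -\frac{1}{2} * (k-\frac{1}{4}) / [(k+1)] ; factor over Q: parameters, x = -\frac{1}{2}, and C = \frac{1}{7}.


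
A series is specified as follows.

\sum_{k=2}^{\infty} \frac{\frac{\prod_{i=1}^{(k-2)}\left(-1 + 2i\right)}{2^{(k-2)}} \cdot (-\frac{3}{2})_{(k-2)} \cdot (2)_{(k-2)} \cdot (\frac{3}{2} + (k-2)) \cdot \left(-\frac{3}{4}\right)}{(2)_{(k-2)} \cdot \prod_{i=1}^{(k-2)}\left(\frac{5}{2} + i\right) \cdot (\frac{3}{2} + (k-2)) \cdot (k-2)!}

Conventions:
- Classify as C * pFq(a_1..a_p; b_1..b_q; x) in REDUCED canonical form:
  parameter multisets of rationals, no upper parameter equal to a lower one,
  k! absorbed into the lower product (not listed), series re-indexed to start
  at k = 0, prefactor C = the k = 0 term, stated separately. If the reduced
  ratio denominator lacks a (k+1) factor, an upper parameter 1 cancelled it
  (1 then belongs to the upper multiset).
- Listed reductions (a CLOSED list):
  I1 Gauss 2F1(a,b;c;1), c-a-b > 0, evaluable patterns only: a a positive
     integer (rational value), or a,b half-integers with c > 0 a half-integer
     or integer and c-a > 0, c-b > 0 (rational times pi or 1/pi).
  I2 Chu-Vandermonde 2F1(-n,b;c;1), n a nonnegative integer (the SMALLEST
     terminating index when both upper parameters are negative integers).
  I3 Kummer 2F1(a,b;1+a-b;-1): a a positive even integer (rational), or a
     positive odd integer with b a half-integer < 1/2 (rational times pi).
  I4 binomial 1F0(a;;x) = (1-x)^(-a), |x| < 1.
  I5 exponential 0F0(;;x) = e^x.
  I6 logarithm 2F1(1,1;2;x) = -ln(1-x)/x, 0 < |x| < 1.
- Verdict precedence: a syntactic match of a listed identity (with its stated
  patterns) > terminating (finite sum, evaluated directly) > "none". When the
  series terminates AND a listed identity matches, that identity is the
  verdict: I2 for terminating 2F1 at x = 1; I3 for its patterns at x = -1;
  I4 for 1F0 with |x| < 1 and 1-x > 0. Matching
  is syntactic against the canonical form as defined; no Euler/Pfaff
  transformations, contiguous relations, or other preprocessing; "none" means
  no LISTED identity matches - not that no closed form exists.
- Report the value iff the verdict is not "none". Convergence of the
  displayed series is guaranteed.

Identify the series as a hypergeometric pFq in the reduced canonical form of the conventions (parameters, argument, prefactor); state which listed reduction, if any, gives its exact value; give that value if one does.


At argument 1: a 2F1 with upper {-\frac{3}{2}, \frac{1}{2}}, lower {\frac{7}{2}}, scaled by C = -\frac{3}{4}. Verdict: Gauss (I1, half-integer pattern) fires (x = 1; upper {-\frac{3}{2}, \frac{1}{2}} half-integers, c = \frac{7}{2} in the evaluable pattern). Hence: \left(-\frac{1575}{8192}\right) \cdot \pi.

The tell: t_0 being -\frac{3}{4}, the parameter 2 appears in both the upper and lower lists and cancels (alongside the other common factor).
Step ratio: r(k) = 1 * (k-\frac{3}{2}) (k+\frac{1}{2}) / [(k+\frac{7}{2}) (k+1)] ; factor over Q: parameters, x = 1, and C = -\frac{3}{4}.


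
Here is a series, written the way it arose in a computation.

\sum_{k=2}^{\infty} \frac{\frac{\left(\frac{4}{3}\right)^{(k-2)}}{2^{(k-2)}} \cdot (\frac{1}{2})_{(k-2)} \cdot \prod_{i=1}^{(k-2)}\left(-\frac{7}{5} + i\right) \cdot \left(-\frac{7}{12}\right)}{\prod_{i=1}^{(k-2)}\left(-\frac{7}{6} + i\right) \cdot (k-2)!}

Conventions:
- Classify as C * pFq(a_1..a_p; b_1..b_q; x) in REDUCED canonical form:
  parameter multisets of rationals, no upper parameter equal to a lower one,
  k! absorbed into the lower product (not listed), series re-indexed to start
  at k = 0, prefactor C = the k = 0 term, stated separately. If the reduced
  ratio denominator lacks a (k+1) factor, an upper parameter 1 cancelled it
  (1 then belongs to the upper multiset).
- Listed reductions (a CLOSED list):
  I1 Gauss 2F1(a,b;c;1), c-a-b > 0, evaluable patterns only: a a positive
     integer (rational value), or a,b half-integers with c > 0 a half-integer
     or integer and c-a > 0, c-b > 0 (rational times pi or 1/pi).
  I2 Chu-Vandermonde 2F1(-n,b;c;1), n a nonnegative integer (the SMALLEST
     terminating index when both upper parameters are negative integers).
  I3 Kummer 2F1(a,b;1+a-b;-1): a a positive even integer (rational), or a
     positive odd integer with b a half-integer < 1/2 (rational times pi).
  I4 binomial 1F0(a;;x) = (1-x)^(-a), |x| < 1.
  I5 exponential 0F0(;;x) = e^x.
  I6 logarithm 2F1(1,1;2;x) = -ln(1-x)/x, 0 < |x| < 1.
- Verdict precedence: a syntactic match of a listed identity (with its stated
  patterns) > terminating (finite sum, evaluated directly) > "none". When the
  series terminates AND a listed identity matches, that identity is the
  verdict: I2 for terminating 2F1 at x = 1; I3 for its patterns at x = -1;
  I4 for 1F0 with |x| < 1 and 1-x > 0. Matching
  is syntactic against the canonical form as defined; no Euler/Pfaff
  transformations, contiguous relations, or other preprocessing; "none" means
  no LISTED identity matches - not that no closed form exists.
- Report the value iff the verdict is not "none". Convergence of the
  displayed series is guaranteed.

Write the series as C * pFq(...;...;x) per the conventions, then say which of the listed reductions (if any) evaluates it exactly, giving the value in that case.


Key observation: t_0 being -\frac{7}{12}, the two k-th powers (prefactor -7/12) combine into one argument.
Ratio: r(k) = \frac{2}{3} * (k-\frac{2}{5}) (k+\frac{1}{2}) / [(k-\frac{1}{6}) (k+1)] ; factor over Q: parameters, x = \frac{2}{3}, and C = -\frac{7}{12}.

x = \frac{2}{3} here; the reduced form reads 2F1, upper {-\frac{2}{5}, \frac{1}{2}}, lower {-\frac{1}{6}}, C = -\frac{7}{12}. Verdict: none - at argument \frac{2}{3} the multisets {-\frac{2}{5}, \frac{1}{2}} ; {-\frac{1}{6}} match no listed identity.


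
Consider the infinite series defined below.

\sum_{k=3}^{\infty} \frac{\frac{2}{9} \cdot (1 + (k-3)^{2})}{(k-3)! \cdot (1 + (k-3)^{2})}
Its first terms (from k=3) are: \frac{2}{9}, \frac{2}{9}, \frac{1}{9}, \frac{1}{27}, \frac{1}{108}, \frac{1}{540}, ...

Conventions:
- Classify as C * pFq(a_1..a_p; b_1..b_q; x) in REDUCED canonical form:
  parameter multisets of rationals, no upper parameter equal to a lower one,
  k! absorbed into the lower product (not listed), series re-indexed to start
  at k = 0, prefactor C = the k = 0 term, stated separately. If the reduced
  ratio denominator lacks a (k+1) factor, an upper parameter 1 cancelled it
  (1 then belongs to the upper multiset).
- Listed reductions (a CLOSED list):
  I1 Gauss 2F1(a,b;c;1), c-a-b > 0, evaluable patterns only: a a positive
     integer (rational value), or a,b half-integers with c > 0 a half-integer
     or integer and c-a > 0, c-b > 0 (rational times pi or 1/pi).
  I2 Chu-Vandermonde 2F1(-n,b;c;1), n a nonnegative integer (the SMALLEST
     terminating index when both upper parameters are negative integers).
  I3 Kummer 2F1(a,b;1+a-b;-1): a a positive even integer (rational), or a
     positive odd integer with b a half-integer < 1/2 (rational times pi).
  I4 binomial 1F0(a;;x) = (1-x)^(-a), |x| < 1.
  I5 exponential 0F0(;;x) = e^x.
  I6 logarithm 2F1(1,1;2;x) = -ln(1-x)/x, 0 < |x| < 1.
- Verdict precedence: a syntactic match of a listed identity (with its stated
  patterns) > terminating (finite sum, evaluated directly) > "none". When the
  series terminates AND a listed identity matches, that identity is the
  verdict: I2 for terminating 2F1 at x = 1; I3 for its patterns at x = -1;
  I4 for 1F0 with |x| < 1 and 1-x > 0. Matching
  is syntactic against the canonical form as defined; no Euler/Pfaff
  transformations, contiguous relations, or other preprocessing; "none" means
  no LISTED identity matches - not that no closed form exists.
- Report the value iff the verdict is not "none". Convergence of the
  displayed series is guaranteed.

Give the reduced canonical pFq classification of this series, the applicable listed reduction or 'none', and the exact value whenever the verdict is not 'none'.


With C = \frac{2}{9}: the canonical form is 0F0(-; -; 1). Verdict: this is the exponential series (I5) (the 0F0 exponential series at x = 1). Sum: \frac{2}{9} \cdot e^{1}.

Key observation: from the first term \frac{2}{9}: striking the common factor k^2 + 1 reduces the term (C = 2/9, x = 1).
Consecutive-term ratio: r(k) = 1 * 1 / [(k+1)] - rational in k. x = 1; t_0 = \frac{2}{9}; negate the roots.
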